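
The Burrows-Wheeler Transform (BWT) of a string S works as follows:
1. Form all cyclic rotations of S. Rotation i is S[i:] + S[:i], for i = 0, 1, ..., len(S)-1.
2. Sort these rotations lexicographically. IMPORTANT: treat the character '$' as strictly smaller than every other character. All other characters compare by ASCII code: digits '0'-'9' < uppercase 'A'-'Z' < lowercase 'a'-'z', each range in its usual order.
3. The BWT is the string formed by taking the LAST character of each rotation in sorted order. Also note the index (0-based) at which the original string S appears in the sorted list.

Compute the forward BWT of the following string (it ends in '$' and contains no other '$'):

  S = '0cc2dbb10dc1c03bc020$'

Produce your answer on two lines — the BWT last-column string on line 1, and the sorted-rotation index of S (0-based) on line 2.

All 21 rotations (rotation i = S[i:]+S[:i]):
  rot[0] = 0cc2dbb10dc1c03bc020$
  rot[1] = cc2dbb10dc1c03bc020$0
  rot[2] = c2dbb10dc1c03bc020$0c
  rot[3] = 2dbb10dc1c03bc020$0cc
  rot[4] = dbb10dc1c03bc020$0cc2
  rot[5] = bb10dc1c03bc020$0cc2d
  rot[6] = b10dc1c03bc020$0cc2db
  rot[7] = 10dc1c03bc020$0cc2dbb
  rot[8] = 0dc1c03bc020$0cc2dbb1
  rot[9] = dc1c03bc020$0cc2dbb10
  rot[10] = c1c03bc020$0cc2dbb10d
  rot[11] = 1c03bc020$0cc2dbb10dc
  rot[12] = c03bc020$0cc2dbb10dc1
  rot[13] = 03bc020$0cc2dbb10dc1c
  rot[14] = 3bc020$0cc2dbb10dc1c0
  rot[15] = bc020$0cc2dbb10dc1c03
  rot[16] = c020$0cc2dbb10dc1c03b
  rot[17] = 020$0cc2dbb10dc1c03bc
  rot[18] = 20$0cc2dbb10dc1c03bc0
  rot[19] = 0$0cc2dbb10dc1c03bc02
  rot[20] = $0cc2dbb10dc1c03bc020
Sorted (with $ < everything):
  sorted[0] = $0cc2dbb10dc1c03bc020  (last char: '0')
  sorted[1] = 0$0cc2dbb10dc1c03bc02  (last char: '2')
  sorted[2] = 020$0cc2dbb10dc1c03bc  (last char: 'c')
  sorted[3] = 03bc020$0cc2dbb10dc1c  (last char: 'c')
  sorted[4] = 0cc2dbb10dc1c03bc020$  (last char: '$')
  sorted[5] = 0dc1c03bc020$0cc2dbb1  (last char: '1')
  sorted[6] = 10dc1c03bc020$0cc2dbb  (last char: 'b')
  sorted[7] = 1c03bc020$0cc2dbb10dc  (last char: 'c')
  sorted[8] = 20$0cc2dbb10dc1c03bc0  (last char: '0')
  sorted[9] = 2dbb10dc1c03bc020$0cc  (last char: 'c')
  sorted[10] = 3bc020$0cc2dbb10dc1c0  (last char: '0')
  sorted[11] = b10dc1c03bc020$0cc2db  (last char: 'b')
  sorted[12] = bb10dc1c03bc020$0cc2d  (last char: 'd')
  sorted[13] = bc020$0cc2dbb10dc1c03  (last char: '3')
  sorted[14] = c020$0cc2dbb10dc1c03b  (last char: 'b')
  sorted[15] = c03bc020$0cc2dbb10dc1  (last char: '1')
  sorted[16] = c1c03bc020$0cc2dbb10d  (last char: 'd')
  sorted[17] = c2dbb10dc1c03bc020$0c  (last char: 'c')
  sorted[18] = cc2dbb10dc1c03bc020$0  (last char: '0')
  sorted[19] = dbb10dc1c03bc020$0cc2  (last char: '2')
  sorted[20] = dc1c03bc020$0cc2dbb10  (last char: '0')
Last column: 02cc$1bc0c0bd3b1dc020
Original string S is at sorted index 4

Answer: 02cc$1bc0c0bd3b1dc020
4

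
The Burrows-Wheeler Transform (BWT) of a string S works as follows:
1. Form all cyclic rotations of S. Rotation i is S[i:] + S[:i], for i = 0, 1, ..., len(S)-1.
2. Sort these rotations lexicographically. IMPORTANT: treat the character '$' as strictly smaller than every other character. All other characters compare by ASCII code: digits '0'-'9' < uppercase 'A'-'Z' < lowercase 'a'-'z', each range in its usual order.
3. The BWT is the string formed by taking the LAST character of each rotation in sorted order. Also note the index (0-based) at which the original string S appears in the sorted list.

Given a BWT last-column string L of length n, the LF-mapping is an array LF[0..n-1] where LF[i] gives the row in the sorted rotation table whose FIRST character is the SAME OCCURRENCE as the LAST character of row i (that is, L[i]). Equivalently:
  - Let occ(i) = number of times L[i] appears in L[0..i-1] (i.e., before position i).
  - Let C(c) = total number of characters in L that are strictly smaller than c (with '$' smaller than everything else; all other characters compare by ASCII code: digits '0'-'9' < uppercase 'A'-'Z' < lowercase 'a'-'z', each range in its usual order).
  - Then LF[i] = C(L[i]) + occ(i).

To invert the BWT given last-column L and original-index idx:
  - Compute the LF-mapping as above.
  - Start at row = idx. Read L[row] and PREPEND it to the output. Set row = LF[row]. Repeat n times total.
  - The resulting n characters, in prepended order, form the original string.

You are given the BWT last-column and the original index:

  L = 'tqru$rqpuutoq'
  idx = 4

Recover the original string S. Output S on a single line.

Answer: qrprqutuqout$

Derivation:
LF mapping: 8 3 6 10 0 7 4 2 11 12 9 1 5
Walk LF starting at row 4, prepending L[row]:
  step 1: row=4, L[4]='$', prepend. Next row=LF[4]=0
  step 2: row=0, L[0]='t', prepend. Next row=LF[0]=8
  step 3: row=8, L[8]='u', prepend. Next row=LF[8]=11
  step 4: row=11, L[11]='o', prepend. Next row=LF[11]=1
  step 5: row=1, L[1]='q', prepend. Next row=LF[1]=3
  step 6: row=3, L[3]='u', prepend. Next row=LF[3]=10
  step 7: row=10, L[10]='t', prepend. Next row=LF[10]=9
  step 8: row=9, L[9]='u', prepend. Next row=LF[9]=12
  step 9: row=12, L[12]='q', prepend. Next row=LF[12]=5
  step 10: row=5, L[5]='r', prepend. Next row=LF[5]=7
  step 11: row=7, L[7]='p', prepend. Next row=LF[7]=2
  step 12: row=2, L[2]='r', prepend. Next row=LF[2]=6
  step 13: row=6, L[6]='q', prepend. Next row=LF[6]=4
Reversed output: qrprqutuqout$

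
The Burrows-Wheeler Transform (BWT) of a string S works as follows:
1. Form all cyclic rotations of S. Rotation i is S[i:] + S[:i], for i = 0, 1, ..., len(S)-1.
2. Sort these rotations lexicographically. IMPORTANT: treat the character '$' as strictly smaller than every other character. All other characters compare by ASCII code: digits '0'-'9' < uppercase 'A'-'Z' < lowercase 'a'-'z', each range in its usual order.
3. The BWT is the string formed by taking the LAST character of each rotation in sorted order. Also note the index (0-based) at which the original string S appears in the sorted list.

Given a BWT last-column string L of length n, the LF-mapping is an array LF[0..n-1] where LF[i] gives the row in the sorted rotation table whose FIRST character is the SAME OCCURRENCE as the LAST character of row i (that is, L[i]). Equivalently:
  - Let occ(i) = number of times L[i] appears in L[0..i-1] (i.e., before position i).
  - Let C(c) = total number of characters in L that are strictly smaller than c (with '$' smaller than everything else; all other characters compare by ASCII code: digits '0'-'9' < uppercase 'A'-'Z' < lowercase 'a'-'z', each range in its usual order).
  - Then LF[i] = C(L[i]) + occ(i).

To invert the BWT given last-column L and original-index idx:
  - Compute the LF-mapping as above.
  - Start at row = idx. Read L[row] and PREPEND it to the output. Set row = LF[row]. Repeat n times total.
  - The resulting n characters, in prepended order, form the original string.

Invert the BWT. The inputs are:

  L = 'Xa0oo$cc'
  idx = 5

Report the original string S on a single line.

Answer: cocoa0X$

Derivation:
LF mapping: 2 3 1 6 7 0 4 5
Walk LF starting at row 5, prepending L[row]:
  step 1: row=5, L[5]='$', prepend. Next row=LF[5]=0
  step 2: row=0, L[0]='X', prepend. Next row=LF[0]=2
  step 3: row=2, L[2]='0', prepend. Next row=LF[2]=1
  step 4: row=1, L[1]='a', prepend. Next row=LF[1]=3
  step 5: row=3, L[3]='o', prepend. Next row=LF[3]=6
  step 6: row=6, L[6]='c', prepend. Next row=LF[6]=4
  step 7: row=4, L[4]='o', prepend. Next row=LF[4]=7
  step 8: row=7, L[7]='c', prepend. Next row=LF[7]=5
Reversed output: cocoa0X$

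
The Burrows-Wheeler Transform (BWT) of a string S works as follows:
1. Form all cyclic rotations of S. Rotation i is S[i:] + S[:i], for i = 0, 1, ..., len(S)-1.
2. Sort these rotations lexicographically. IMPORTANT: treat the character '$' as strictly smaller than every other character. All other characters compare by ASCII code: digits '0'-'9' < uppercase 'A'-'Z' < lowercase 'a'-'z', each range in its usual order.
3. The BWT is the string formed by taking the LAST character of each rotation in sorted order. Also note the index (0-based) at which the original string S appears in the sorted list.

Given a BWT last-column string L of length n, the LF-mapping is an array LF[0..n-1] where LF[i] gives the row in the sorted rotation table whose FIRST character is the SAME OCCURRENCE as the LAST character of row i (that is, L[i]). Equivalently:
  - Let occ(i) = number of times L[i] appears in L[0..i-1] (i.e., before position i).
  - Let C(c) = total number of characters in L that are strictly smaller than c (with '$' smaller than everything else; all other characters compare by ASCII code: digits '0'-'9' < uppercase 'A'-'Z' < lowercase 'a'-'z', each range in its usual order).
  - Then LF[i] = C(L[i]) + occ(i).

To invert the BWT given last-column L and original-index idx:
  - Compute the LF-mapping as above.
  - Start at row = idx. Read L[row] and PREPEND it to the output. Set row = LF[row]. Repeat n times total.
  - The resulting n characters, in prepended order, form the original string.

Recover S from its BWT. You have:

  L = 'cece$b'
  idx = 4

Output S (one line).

Answer: ebecc$

Derivation:
LF mapping: 2 4 3 5 0 1
Walk LF starting at row 4, prepending L[row]:
  step 1: row=4, L[4]='$', prepend. Next row=LF[4]=0
  step 2: row=0, L[0]='c', prepend. Next row=LF[0]=2
  step 3: row=2, L[2]='c', prepend. Next row=LF[2]=3
  step 4: row=3, L[3]='e', prepend. Next row=LF[3]=5
  step 5: row=5, L[5]='b', prepend. Next row=LF[5]=1
  step 6: row=1, L[1]='e', prepend. Next row=LF[1]=4
Reversed output: ebecc$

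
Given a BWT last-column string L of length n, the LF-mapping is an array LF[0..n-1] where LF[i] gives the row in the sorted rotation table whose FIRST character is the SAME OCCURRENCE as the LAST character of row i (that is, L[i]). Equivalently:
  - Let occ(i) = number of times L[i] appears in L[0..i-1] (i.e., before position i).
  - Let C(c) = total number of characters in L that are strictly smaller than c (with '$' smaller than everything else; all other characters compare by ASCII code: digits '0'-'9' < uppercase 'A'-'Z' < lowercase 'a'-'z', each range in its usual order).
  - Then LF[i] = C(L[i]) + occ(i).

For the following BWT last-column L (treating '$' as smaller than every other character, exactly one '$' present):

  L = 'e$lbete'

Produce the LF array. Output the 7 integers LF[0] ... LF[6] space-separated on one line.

Answer: 2 0 5 1 3 6 4

Derivation:
Char counts: '$':1, 'b':1, 'e':3, 'l':1, 't':1
C (first-col start): C('$')=0, C('b')=1, C('e')=2, C('l')=5, C('t')=6
L[0]='e': occ=0, LF[0]=C('e')+0=2+0=2
L[1]='$': occ=0, LF[1]=C('$')+0=0+0=0
L[2]='l': occ=0, LF[2]=C('l')+0=5+0=5
L[3]='b': occ=0, LF[3]=C('b')+0=1+0=1
L[4]='e': occ=1, LF[4]=C('e')+1=2+1=3
L[5]='t': occ=0, LF[5]=C('t')+0=6+0=6
L[6]='e': occ=2, LF[6]=C('e')+2=2+2=4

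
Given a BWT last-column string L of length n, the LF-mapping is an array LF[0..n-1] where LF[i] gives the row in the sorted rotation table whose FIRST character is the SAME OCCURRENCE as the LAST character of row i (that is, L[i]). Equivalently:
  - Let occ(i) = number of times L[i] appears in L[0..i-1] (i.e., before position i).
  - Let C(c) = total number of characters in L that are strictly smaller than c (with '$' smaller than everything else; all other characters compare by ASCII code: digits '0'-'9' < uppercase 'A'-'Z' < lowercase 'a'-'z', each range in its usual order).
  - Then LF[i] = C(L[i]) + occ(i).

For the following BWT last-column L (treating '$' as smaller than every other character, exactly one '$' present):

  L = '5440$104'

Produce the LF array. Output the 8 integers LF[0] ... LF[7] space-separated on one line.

Answer: 7 4 5 1 0 3 2 6

Derivation:
Char counts: '$':1, '0':2, '1':1, '4':3, '5':1
C (first-col start): C('$')=0, C('0')=1, C('1')=3, C('4')=4, C('5')=7
L[0]='5': occ=0, LF[0]=C('5')+0=7+0=7
L[1]='4': occ=0, LF[1]=C('4')+0=4+0=4
L[2]='4': occ=1, LF[2]=C('4')+1=4+1=5
L[3]='0': occ=0, LF[3]=C('0')+0=1+0=1
L[4]='$': occ=0, LF[4]=C('$')+0=0+0=0
L[5]='1': occ=0, LF[5]=C('1')+0=3+0=3
L[6]='0': occ=1, LF[6]=C('0')+1=1+1=2
L[7]='4': occ=2, LF[7]=C('4')+2=4+2=6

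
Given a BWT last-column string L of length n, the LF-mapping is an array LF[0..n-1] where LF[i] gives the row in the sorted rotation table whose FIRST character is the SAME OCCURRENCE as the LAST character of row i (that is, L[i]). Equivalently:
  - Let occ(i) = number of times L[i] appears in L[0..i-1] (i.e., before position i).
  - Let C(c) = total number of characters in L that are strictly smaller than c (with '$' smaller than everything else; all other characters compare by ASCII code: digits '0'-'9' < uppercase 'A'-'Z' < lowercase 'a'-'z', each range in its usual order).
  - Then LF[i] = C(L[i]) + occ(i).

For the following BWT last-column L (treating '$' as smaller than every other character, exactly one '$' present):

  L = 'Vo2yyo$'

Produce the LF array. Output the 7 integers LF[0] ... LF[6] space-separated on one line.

Char counts: '$':1, '2':1, 'V':1, 'o':2, 'y':2
C (first-col start): C('$')=0, C('2')=1, C('V')=2, C('o')=3, C('y')=5
L[0]='V': occ=0, LF[0]=C('V')+0=2+0=2
L[1]='o': occ=0, LF[1]=C('o')+0=3+0=3
L[2]='2': occ=0, LF[2]=C('2')+0=1+0=1
L[3]='y': occ=0, LF[3]=C('y')+0=5+0=5
L[4]='y': occ=1, LF[4]=C('y')+1=5+1=6
L[5]='o': occ=1, LF[5]=C('o')+1=3+1=4
L[6]='$': occ=0, LF[6]=C('$')+0=0+0=0

Answer: 2 3 1 5 6 4 0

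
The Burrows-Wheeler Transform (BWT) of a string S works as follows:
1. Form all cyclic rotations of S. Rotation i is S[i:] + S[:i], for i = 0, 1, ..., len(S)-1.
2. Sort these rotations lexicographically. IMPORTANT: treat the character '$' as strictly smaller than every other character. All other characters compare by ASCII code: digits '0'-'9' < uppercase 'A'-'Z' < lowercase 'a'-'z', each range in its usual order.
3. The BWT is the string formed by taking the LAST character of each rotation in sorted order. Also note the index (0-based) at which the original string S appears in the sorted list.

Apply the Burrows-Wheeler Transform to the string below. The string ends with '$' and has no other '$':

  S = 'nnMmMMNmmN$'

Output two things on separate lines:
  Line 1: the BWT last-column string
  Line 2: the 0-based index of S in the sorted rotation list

Answer: NmMnmMMmNn$
10

Derivation:
All 11 rotations (rotation i = S[i:]+S[:i]):
  rot[0] = nnMmMMNmmN$
  rot[1] = nMmMMNmmN$n
  rot[2] = MmMMNmmN$nn
  rot[3] = mMMNmmN$nnM
  rot[4] = MMNmmN$nnMm
  rot[5] = MNmmN$nnMmM
  rot[6] = NmmN$nnMmMM
  rot[7] = mmN$nnMmMMN
  rot[8] = mN$nnMmMMNm
  rot[9] = N$nnMmMMNmm
  rot[10] = $nnMmMMNmmN
Sorted (with $ < everything):
  sorted[0] = $nnMmMMNmmN  (last char: 'N')
  sorted[1] = MMNmmN$nnMm  (last char: 'm')
  sorted[2] = MNmmN$nnMmM  (last char: 'M')
  sorted[3] = MmMMNmmN$nn  (last char: 'n')
  sorted[4] = N$nnMmMMNmm  (last char: 'm')
  sorted[5] = NmmN$nnMmMM  (last char: 'M')
  sorted[6] = mMMNmmN$nnM  (last char: 'M')
  sorted[7] = mN$nnMmMMNm  (last char: 'm')
  sorted[8] = mmN$nnMmMMN  (last char: 'N')
  sorted[9] = nMmMMNmmN$n  (last char: 'n')
  sorted[10] = nnMmMMNmmN$  (last char: '$')
Last column: NmMnmMMmNn$
Original string S is at sorted index 10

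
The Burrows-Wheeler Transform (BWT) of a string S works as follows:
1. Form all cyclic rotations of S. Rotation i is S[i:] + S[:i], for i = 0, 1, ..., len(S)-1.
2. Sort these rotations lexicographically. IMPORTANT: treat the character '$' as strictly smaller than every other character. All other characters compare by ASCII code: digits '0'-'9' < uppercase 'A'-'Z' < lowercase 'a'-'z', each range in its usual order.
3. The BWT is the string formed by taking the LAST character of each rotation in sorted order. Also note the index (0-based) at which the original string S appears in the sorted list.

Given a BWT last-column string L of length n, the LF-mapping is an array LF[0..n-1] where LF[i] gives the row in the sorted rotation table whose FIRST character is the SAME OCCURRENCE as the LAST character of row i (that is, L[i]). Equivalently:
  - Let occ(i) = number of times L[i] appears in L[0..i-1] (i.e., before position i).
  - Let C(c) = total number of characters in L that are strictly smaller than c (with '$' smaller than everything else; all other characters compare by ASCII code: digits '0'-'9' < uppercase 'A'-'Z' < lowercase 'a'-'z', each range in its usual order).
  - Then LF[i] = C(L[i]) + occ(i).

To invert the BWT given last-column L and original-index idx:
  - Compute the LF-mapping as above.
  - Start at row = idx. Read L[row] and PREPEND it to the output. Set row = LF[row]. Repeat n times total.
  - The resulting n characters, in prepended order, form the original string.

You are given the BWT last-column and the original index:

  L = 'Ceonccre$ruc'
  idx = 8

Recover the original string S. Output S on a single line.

LF mapping: 1 5 8 7 2 3 9 6 0 10 11 4
Walk LF starting at row 8, prepending L[row]:
  step 1: row=8, L[8]='$', prepend. Next row=LF[8]=0
  step 2: row=0, L[0]='C', prepend. Next row=LF[0]=1
  step 3: row=1, L[1]='e', prepend. Next row=LF[1]=5
  step 4: row=5, L[5]='c', prepend. Next row=LF[5]=3
  step 5: row=3, L[3]='n', prepend. Next row=LF[3]=7
  step 6: row=7, L[7]='e', prepend. Next row=LF[7]=6
  step 7: row=6, L[6]='r', prepend. Next row=LF[6]=9
  step 8: row=9, L[9]='r', prepend. Next row=LF[9]=10
  step 9: row=10, L[10]='u', prepend. Next row=LF[10]=11
  step 10: row=11, L[11]='c', prepend. Next row=LF[11]=4
  step 11: row=4, L[4]='c', prepend. Next row=LF[4]=2
  step 12: row=2, L[2]='o', prepend. Next row=LF[2]=8
Reversed output: occurrenceC$

Answer: occurrenceC$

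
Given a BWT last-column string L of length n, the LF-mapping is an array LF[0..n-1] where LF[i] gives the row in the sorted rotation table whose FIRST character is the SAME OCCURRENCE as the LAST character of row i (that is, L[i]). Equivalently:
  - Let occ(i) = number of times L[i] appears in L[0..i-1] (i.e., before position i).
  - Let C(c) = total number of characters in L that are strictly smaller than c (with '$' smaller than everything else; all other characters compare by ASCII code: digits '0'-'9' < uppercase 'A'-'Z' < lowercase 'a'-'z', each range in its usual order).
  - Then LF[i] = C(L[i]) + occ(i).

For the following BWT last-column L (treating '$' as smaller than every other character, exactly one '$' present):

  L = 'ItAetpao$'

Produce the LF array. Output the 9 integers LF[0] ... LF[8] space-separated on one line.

Char counts: '$':1, 'A':1, 'I':1, 'a':1, 'e':1, 'o':1, 'p':1, 't':2
C (first-col start): C('$')=0, C('A')=1, C('I')=2, C('a')=3, C('e')=4, C('o')=5, C('p')=6, C('t')=7
L[0]='I': occ=0, LF[0]=C('I')+0=2+0=2
L[1]='t': occ=0, LF[1]=C('t')+0=7+0=7
L[2]='A': occ=0, LF[2]=C('A')+0=1+0=1
L[3]='e': occ=0, LF[3]=C('e')+0=4+0=4
L[4]='t': occ=1, LF[4]=C('t')+1=7+1=8
L[5]='p': occ=0, LF[5]=C('p')+0=6+0=6
L[6]='a': occ=0, LF[6]=C('a')+0=3+0=3
L[7]='o': occ=0, LF[7]=C('o')+0=5+0=5
L[8]='$': occ=0, LF[8]=C('$')+0=0+0=0

Answer: 2 7 1 4 8 6 3 5 0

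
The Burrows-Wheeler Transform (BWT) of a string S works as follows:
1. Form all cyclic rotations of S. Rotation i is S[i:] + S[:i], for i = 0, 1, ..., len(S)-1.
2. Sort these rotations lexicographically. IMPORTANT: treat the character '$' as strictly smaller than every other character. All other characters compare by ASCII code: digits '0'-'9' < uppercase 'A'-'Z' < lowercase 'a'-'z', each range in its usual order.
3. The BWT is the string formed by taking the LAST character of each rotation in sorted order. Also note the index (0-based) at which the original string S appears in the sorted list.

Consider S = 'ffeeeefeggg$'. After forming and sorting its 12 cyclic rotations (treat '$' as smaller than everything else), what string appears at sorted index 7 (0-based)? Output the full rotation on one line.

All 12 rotations (rotation i = S[i:]+S[:i]):
  rot[0] = ffeeeefeggg$
  rot[1] = feeeefeggg$f
  rot[2] = eeeefeggg$ff
  rot[3] = eeefeggg$ffe
  rot[4] = eefeggg$ffee
  rot[5] = efeggg$ffeee
  rot[6] = feggg$ffeeee
  rot[7] = eggg$ffeeeef
  rot[8] = ggg$ffeeeefe
  rot[9] = gg$ffeeeefeg
  rot[10] = g$ffeeeefegg
  rot[11] = $ffeeeefeggg
Sorted (with $ < everything):
  sorted[0] = $ffeeeefeggg
  sorted[1] = eeeefeggg$ff
  sorted[2] = eeefeggg$ffe
  sorted[3] = eefeggg$ffee
  sorted[4] = efeggg$ffeee
  sorted[5] = eggg$ffeeeef
  sorted[6] = feeeefeggg$f
  sorted[7] = feggg$ffeeee
  sorted[8] = ffeeeefeggg$
  sorted[9] = g$ffeeeefegg
  sorted[10] = gg$ffeeeefeg
  sorted[11] = ggg$ffeeeefe
sorted[7] = feggg$ffeeee

Answer: feggg$ffeeee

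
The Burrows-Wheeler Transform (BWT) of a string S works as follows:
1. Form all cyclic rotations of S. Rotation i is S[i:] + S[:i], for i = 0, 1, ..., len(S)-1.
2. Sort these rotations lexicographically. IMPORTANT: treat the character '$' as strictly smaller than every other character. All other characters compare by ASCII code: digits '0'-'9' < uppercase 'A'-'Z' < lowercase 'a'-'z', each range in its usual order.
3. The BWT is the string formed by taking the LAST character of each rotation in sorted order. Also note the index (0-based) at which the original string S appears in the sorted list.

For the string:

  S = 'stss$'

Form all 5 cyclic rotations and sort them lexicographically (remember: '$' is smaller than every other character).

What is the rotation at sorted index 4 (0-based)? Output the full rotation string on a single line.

Answer: tss$s

Derivation:
All 5 rotations (rotation i = S[i:]+S[:i]):
  rot[0] = stss$
  rot[1] = tss$s
  rot[2] = ss$st
  rot[3] = s$sts
  rot[4] = $stss
Sorted (with $ < everything):
  sorted[0] = $stss
  sorted[1] = s$sts
  sorted[2] = ss$st
  sorted[3] = stss$
  sorted[4] = tss$s
sorted[4] = tss$s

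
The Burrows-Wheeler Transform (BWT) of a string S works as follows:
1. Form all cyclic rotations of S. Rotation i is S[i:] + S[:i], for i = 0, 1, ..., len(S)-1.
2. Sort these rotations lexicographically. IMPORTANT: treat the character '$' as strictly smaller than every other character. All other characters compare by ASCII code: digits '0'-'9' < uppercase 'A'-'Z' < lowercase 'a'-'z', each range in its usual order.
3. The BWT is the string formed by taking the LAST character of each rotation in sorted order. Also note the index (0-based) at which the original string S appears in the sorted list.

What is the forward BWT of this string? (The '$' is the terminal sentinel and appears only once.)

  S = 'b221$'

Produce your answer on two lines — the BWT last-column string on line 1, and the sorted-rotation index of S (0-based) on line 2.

Answer: 122b$
4

Derivation:
All 5 rotations (rotation i = S[i:]+S[:i]):
  rot[0] = b221$
  rot[1] = 221$b
  rot[2] = 21$b2
  rot[3] = 1$b22
  rot[4] = $b221
Sorted (with $ < everything):
  sorted[0] = $b221  (last char: '1')
  sorted[1] = 1$b22  (last char: '2')
  sorted[2] = 21$b2  (last char: '2')
  sorted[3] = 221$b  (last char: 'b')
  sorted[4] = b221$  (last char: '$')
Last column: 122b$
Original string S is at sorted index 4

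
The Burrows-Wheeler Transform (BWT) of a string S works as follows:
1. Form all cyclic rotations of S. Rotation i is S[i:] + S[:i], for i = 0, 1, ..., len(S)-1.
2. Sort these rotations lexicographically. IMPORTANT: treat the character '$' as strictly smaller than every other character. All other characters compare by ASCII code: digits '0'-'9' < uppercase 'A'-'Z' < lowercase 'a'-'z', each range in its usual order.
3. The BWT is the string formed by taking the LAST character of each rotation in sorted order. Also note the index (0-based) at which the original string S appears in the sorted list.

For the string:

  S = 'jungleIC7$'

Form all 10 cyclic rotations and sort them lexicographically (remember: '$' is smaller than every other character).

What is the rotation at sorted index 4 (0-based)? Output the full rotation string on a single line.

Answer: eIC7$jungl

Derivation:
All 10 rotations (rotation i = S[i:]+S[:i]):
  rot[0] = jungleIC7$
  rot[1] = ungleIC7$j
  rot[2] = ngleIC7$ju
  rot[3] = gleIC7$jun
  rot[4] = leIC7$jung
  rot[5] = eIC7$jungl
  rot[6] = IC7$jungle
  rot[7] = C7$jungleI
  rot[8] = 7$jungleIC
  rot[9] = $jungleIC7
Sorted (with $ < everything):
  sorted[0] = $jungleIC7
  sorted[1] = 7$jungleIC
  sorted[2] = C7$jungleI
  sorted[3] = IC7$jungle
  sorted[4] = eIC7$jungl
  sorted[5] = gleIC7$jun
  sorted[6] = jungleIC7$
  sorted[7] = leIC7$jung
  sorted[8] = ngleIC7$ju
  sorted[9] = ungleIC7$j
sorted[4] = eIC7$jungl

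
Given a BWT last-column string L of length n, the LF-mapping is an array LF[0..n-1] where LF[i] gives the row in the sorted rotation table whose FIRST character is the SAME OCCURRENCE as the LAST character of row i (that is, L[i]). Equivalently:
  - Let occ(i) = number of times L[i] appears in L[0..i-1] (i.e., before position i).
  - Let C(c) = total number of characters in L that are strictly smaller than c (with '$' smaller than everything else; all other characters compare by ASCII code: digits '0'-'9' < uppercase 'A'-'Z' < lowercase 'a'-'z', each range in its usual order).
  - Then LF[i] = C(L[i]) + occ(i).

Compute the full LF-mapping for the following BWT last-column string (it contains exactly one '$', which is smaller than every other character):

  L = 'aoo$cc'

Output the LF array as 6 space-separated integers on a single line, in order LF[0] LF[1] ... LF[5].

Answer: 1 4 5 0 2 3

Derivation:
Char counts: '$':1, 'a':1, 'c':2, 'o':2
C (first-col start): C('$')=0, C('a')=1, C('c')=2, C('o')=4
L[0]='a': occ=0, LF[0]=C('a')+0=1+0=1
L[1]='o': occ=0, LF[1]=C('o')+0=4+0=4
L[2]='o': occ=1, LF[2]=C('o')+1=4+1=5
L[3]='$': occ=0, LF[3]=C('$')+0=0+0=0
L[4]='c': occ=0, LF[4]=C('c')+0=2+0=2
L[5]='c': occ=1, LF[5]=C('c')+1=2+1=3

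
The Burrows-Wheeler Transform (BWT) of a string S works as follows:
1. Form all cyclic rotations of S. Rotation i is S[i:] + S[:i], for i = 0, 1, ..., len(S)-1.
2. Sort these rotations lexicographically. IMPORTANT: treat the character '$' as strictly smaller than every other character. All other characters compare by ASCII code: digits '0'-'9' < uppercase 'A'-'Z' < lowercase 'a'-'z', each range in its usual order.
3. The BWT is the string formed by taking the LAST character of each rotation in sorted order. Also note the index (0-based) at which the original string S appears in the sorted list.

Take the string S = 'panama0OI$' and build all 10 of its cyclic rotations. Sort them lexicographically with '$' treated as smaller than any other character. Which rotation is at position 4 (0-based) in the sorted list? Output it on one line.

All 10 rotations (rotation i = S[i:]+S[:i]):
  rot[0] = panama0OI$
  rot[1] = anama0OI$p
  rot[2] = nama0OI$pa
  rot[3] = ama0OI$pan
  rot[4] = ma0OI$pana
  rot[5] = a0OI$panam
  rot[6] = 0OI$panama
  rot[7] = OI$panama0
  rot[8] = I$panama0O
  rot[9] = $panama0OI
Sorted (with $ < everything):
  sorted[0] = $panama0OI
  sorted[1] = 0OI$panama
  sorted[2] = I$panama0O
  sorted[3] = OI$panama0
  sorted[4] = a0OI$panam
  sorted[5] = ama0OI$pan
  sorted[6] = anama0OI$p
  sorted[7] = ma0OI$pana
  sorted[8] = nama0OI$pa
  sorted[9] = panama0OI$
sorted[4] = a0OI$panam

Answer: a0OI$panam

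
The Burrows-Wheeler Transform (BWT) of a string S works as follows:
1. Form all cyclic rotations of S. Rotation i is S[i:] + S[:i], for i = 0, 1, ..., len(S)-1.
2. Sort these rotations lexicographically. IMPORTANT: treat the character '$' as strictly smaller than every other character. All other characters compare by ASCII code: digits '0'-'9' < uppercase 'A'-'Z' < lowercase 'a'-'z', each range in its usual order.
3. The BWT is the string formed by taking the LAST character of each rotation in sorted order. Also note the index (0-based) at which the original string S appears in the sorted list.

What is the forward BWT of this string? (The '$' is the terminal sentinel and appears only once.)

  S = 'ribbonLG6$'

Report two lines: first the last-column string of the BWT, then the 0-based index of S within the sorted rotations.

Answer: 6GLnibrob$
9

Derivation:
All 10 rotations (rotation i = S[i:]+S[:i]):
  rot[0] = ribbonLG6$
  rot[1] = ibbonLG6$r
  rot[2] = bbonLG6$ri
  rot[3] = bonLG6$rib
  rot[4] = onLG6$ribb
  rot[5] = nLG6$ribbo
  rot[6] = LG6$ribbon
  rot[7] = G6$ribbonL
  rot[8] = 6$ribbonLG
  rot[9] = $ribbonLG6
Sorted (with $ < everything):
  sorted[0] = $ribbonLG6  (last char: '6')
  sorted[1] = 6$ribbonLG  (last char: 'G')
  sorted[2] = G6$ribbonL  (last char: 'L')
  sorted[3] = LG6$ribbon  (last char: 'n')
  sorted[4] = bbonLG6$ri  (last char: 'i')
  sorted[5] = bonLG6$rib  (last char: 'b')
  sorted[6] = ibbonLG6$r  (last char: 'r')
  sorted[7] = nLG6$ribbo  (last char: 'o')
  sorted[8] = onLG6$ribb  (last char: 'b')
  sorted[9] = ribbonLG6$  (last char: '$')
Last column: 6GLnibrob$
Original string S is at sorted index 9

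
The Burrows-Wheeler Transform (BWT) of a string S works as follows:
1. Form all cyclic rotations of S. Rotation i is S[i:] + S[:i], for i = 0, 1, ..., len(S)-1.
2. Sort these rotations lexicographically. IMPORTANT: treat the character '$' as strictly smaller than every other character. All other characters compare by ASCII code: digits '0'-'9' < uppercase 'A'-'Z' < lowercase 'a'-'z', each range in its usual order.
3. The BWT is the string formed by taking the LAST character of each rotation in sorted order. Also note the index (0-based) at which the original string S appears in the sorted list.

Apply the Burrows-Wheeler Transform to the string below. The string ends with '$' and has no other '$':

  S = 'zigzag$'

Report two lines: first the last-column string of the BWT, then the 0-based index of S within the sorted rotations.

Answer: gzaizg$
6

Derivation:
All 7 rotations (rotation i = S[i:]+S[:i]):
  rot[0] = zigzag$
  rot[1] = igzag$z
  rot[2] = gzag$zi
  rot[3] = zag$zig
  rot[4] = ag$zigz
  rot[5] = g$zigza
  rot[6] = $zigzag
Sorted (with $ < everything):
  sorted[0] = $zigzag  (last char: 'g')
  sorted[1] = ag$zigz  (last char: 'z')
  sorted[2] = g$zigza  (last char: 'a')
  sorted[3] = gzag$zi  (last char: 'i')
  sorted[4] = igzag$z  (last char: 'z')
  sorted[5] = zag$zig  (last char: 'g')
  sorted[6] = zigzag$  (last char: '$')
Last column: gzaizg$
Original string S is at sorted index 6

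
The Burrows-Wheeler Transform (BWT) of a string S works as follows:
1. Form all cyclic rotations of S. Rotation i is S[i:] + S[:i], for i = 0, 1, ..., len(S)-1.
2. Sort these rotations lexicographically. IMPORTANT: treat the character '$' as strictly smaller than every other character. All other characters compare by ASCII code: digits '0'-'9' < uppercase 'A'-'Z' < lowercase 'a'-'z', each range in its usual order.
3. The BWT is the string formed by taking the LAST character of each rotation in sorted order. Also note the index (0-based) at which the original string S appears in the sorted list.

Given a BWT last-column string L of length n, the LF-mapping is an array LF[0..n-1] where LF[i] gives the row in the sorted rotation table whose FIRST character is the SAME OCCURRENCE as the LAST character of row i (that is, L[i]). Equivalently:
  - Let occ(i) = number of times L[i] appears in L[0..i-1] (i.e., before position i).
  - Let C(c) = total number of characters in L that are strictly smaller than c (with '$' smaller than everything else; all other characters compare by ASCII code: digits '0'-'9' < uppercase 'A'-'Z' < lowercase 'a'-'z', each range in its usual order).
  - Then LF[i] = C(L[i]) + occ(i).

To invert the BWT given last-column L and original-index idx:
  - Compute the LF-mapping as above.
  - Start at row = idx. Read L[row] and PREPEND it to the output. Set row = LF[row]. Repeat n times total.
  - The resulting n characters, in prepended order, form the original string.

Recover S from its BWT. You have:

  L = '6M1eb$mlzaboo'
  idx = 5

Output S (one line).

Answer: bamboozleM16$

Derivation:
LF mapping: 2 3 1 7 5 0 9 8 12 4 6 10 11
Walk LF starting at row 5, prepending L[row]:
  step 1: row=5, L[5]='$', prepend. Next row=LF[5]=0
  step 2: row=0, L[0]='6', prepend. Next row=LF[0]=2
  step 3: row=2, L[2]='1', prepend. Next row=LF[2]=1
  step 4: row=1, L[1]='M', prepend. Next row=LF[1]=3
  step 5: row=3, L[3]='e', prepend. Next row=LF[3]=7
  step 6: row=7, L[7]='l', prepend. Next row=LF[7]=8
  step 7: row=8, L[8]='z', prepend. Next row=LF[8]=12
  step 8: row=12, L[12]='o', prepend. Next row=LF[12]=11
  step 9: row=11, L[11]='o', prepend. Next row=LF[11]=10
  step 10: row=10, L[10]='b', prepend. Next row=LF[10]=6
  step 11: row=6, L[6]='m', prepend. Next row=LF[6]=9
  step 12: row=9, L[9]='a', prepend. Next row=LF[9]=4
  step 13: row=4, L[4]='b', prepend. Next row=LF[4]=5
Reversed output: bamboozleM16$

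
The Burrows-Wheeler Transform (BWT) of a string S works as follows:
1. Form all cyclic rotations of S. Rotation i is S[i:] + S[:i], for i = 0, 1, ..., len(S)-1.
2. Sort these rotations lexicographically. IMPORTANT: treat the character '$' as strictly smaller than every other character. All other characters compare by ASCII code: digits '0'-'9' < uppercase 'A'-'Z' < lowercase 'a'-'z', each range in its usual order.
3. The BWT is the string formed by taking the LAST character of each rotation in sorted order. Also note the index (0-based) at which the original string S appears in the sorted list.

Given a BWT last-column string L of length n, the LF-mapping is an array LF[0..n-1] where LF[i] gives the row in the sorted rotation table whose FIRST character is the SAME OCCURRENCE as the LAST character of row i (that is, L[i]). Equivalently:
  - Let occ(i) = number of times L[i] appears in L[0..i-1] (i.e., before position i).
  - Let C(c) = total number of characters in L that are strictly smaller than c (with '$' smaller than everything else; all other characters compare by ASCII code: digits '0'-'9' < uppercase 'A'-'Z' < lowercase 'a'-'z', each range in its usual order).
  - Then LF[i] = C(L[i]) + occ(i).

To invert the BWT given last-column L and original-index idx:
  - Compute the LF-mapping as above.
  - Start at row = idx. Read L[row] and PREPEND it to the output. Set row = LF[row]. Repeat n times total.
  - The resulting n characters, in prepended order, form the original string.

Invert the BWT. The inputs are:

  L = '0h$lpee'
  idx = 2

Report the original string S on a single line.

Answer: eleph0$

Derivation:
LF mapping: 1 4 0 5 6 2 3
Walk LF starting at row 2, prepending L[row]:
  step 1: row=2, L[2]='$', prepend. Next row=LF[2]=0
  step 2: row=0, L[0]='0', prepend. Next row=LF[0]=1
  step 3: row=1, L[1]='h', prepend. Next row=LF[1]=4
  step 4: row=4, L[4]='p', prepend. Next row=LF[4]=6
  step 5: row=6, L[6]='e', prepend. Next row=LF[6]=3
  step 6: row=3, L[3]='l', prepend. Next row=LF[3]=5
  step 7: row=5, L[5]='e', prepend. Next row=LF[5]=2
Reversed output: eleph0$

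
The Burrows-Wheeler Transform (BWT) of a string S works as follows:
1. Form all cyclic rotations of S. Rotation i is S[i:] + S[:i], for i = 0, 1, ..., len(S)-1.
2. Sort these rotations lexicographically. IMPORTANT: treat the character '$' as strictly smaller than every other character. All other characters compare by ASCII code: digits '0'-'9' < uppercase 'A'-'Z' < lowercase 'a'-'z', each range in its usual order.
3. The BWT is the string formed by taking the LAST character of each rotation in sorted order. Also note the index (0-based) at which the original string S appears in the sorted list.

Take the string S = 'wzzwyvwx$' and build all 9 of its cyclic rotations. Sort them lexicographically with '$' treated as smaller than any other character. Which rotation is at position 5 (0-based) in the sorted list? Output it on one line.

All 9 rotations (rotation i = S[i:]+S[:i]):
  rot[0] = wzzwyvwx$
  rot[1] = zzwyvwx$w
  rot[2] = zwyvwx$wz
  rot[3] = wyvwx$wzz
  rot[4] = yvwx$wzzw
  rot[5] = vwx$wzzwy
  rot[6] = wx$wzzwyv
  rot[7] = x$wzzwyvw
  rot[8] = $wzzwyvwx
Sorted (with $ < everything):
  sorted[0] = $wzzwyvwx
  sorted[1] = vwx$wzzwy
  sorted[2] = wx$wzzwyv
  sorted[3] = wyvwx$wzz
  sorted[4] = wzzwyvwx$
  sorted[5] = x$wzzwyvw
  sorted[6] = yvwx$wzzw
  sorted[7] = zwyvwx$wz
  sorted[8] = zzwyvwx$w
sorted[5] = x$wzzwyvw

Answer: x$wzzwyvw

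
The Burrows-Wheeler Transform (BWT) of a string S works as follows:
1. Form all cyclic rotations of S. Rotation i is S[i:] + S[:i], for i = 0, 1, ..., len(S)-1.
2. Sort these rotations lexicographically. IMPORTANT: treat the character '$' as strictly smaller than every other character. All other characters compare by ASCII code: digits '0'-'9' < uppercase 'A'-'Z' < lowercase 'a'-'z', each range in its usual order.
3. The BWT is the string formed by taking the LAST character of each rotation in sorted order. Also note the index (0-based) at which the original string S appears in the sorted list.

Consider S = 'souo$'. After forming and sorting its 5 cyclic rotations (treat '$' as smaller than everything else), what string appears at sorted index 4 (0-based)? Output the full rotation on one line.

Answer: uo$so

Derivation:
All 5 rotations (rotation i = S[i:]+S[:i]):
  rot[0] = souo$
  rot[1] = ouo$s
  rot[2] = uo$so
  rot[3] = o$sou
  rot[4] = $souo
Sorted (with $ < everything):
  sorted[0] = $souo
  sorted[1] = o$sou
  sorted[2] = ouo$s
  sorted[3] = souo$
  sorted[4] = uo$so
sorted[4] = uo$so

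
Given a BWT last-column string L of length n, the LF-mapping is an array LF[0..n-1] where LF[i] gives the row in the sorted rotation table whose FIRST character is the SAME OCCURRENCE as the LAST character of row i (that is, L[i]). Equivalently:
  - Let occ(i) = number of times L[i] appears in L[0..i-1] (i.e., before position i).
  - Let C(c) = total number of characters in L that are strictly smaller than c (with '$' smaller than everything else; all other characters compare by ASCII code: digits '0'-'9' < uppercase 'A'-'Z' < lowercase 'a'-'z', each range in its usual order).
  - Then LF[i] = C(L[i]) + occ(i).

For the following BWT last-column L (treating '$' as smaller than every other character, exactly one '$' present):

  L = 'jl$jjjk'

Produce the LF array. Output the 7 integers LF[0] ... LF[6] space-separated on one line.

Answer: 1 6 0 2 3 4 5

Derivation:
Char counts: '$':1, 'j':4, 'k':1, 'l':1
C (first-col start): C('$')=0, C('j')=1, C('k')=5, C('l')=6
L[0]='j': occ=0, LF[0]=C('j')+0=1+0=1
L[1]='l': occ=0, LF[1]=C('l')+0=6+0=6
L[2]='$': occ=0, LF[2]=C('$')+0=0+0=0
L[3]='j': occ=1, LF[3]=C('j')+1=1+1=2
L[4]='j': occ=2, LF[4]=C('j')+2=1+2=3
L[5]='j': occ=3, LF[5]=C('j')+3=1+3=4
L[6]='k': occ=0, LF[6]=C('k')+0=5+0=5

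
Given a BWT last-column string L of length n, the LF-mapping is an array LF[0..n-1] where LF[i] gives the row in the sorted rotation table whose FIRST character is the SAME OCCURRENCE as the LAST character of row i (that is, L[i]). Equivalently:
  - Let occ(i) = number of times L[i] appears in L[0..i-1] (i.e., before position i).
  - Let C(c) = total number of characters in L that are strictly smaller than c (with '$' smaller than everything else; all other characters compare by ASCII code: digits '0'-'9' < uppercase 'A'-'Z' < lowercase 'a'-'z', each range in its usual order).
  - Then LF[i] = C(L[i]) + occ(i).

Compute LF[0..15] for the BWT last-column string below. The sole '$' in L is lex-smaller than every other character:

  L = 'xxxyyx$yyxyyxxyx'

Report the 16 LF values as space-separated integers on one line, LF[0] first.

Answer: 1 2 3 9 10 4 0 11 12 5 13 14 6 7 15 8

Derivation:
Char counts: '$':1, 'x':8, 'y':7
C (first-col start): C('$')=0, C('x')=1, C('y')=9
L[0]='x': occ=0, LF[0]=C('x')+0=1+0=1
L[1]='x': occ=1, LF[1]=C('x')+1=1+1=2
L[2]='x': occ=2, LF[2]=C('x')+2=1+2=3
L[3]='y': occ=0, LF[3]=C('y')+0=9+0=9
L[4]='y': occ=1, LF[4]=C('y')+1=9+1=10
L[5]='x': occ=3, LF[5]=C('x')+3=1+3=4
L[6]='$': occ=0, LF[6]=C('$')+0=0+0=0
L[7]='y': occ=2, LF[7]=C('y')+2=9+2=11
L[8]='y': occ=3, LF[8]=C('y')+3=9+3=12
L[9]='x': occ=4, LF[9]=C('x')+4=1+4=5
L[10]='y': occ=4, LF[10]=C('y')+4=9+4=13
L[11]='y': occ=5, LF[11]=C('y')+5=9+5=14
L[12]='x': occ=5, LF[12]=C('x')+5=1+5=6
L[13]='x': occ=6, LF[13]=C('x')+6=1+6=7
L[14]='y': occ=6, LF[14]=C('y')+6=9+6=15
L[15]='x': occ=7, LF[15]=C('x')+7=1+7=8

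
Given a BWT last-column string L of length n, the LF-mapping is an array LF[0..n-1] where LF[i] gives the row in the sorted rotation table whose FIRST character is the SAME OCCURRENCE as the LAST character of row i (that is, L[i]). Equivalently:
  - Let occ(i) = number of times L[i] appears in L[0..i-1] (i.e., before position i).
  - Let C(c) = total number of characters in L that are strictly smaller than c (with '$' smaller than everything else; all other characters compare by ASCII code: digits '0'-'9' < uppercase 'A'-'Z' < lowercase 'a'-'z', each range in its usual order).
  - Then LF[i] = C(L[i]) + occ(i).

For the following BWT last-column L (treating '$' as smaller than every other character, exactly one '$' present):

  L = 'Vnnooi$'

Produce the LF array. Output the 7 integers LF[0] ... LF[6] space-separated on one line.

Answer: 1 3 4 5 6 2 0

Derivation:
Char counts: '$':1, 'V':1, 'i':1, 'n':2, 'o':2
C (first-col start): C('$')=0, C('V')=1, C('i')=2, C('n')=3, C('o')=5
L[0]='V': occ=0, LF[0]=C('V')+0=1+0=1
L[1]='n': occ=0, LF[1]=C('n')+0=3+0=3
L[2]='n': occ=1, LF[2]=C('n')+1=3+1=4
L[3]='o': occ=0, LF[3]=C('o')+0=5+0=5
L[4]='o': occ=1, LF[4]=C('o')+1=5+1=6
L[5]='i': occ=0, LF[5]=C('i')+0=2+0=2
L[6]='$': occ=0, LF[6]=C('$')+0=0+0=0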